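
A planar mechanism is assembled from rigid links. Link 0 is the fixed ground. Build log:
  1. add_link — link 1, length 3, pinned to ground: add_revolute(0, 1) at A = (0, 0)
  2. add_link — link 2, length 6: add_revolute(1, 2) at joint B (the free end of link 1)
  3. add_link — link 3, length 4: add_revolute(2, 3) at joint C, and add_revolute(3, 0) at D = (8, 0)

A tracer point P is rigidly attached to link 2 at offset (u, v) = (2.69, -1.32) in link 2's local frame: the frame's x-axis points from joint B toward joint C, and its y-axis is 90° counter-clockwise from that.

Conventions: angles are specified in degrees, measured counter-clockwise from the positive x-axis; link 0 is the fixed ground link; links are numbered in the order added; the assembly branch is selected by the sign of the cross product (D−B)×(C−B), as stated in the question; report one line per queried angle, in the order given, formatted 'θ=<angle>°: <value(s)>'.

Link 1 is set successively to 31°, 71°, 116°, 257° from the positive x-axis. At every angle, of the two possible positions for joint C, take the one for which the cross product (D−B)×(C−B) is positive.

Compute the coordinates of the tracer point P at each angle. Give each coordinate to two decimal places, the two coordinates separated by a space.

A=(0,0), D=(8.00,0)
θ=31°: B = A + 3.00·(cos31°, sin31°) = (2.5715, 1.5451)
θ=31°: |BD| = 5.6441
θ=31°: circle(B,6.00) ∩ circle(D,4.00): a=4.5938, h=3.8596
θ=31°:   candidates: C₊=(8.0464,3.9997) cross=21.784; C₋=(5.9332,-3.4247) cross=-21.784
θ=31°:   branch + wants cross > 0 → take C=(8.0464,3.9997) (cross=21.784)
θ=31°: ex = (C−B)/|BC| = (0.9125,0.4091); ey = (-0.4091,0.9125)
θ=31°: P = B + 2.69·ex + -1.32·ey = (5.5661,1.4411)
θ=71°: B = A + 3.00·(cos71°, sin71°) = (0.9767, 2.8366)
θ=71°: |BD| = 7.5745
θ=71°: circle(B,6.00) ∩ circle(D,4.00): a=5.1075, h=3.1486
θ=71°:   candidates: C₊=(6.8916,3.8434) cross=23.849; C₋=(4.5334,-1.9956) cross=-23.849
θ=71°:   branch + wants cross > 0 → take C=(6.8916,3.8434) (cross=23.849)
θ=71°: ex = (C−B)/|BC| = (0.9858,0.1678); ey = (-0.1678,0.9858)
θ=71°: P = B + 2.69·ex + -1.32·ey = (3.8501,1.9867)
θ=116°: B = A + 3.00·(cos116°, sin116°) = (-1.3151, 2.6964)
θ=116°: |BD| = 9.6975
θ=116°: circle(B,6.00) ∩ circle(D,4.00): a=5.8799, h=1.1942
θ=116°:   candidates: C₊=(4.6650,2.2086) cross=11.581; C₋=(4.0009,-0.0857) cross=-11.581
θ=116°:   branch + wants cross > 0 → take C=(4.6650,2.2086) (cross=11.581)
θ=116°: ex = (C−B)/|BC| = (0.9967,-0.0813); ey = (0.0813,0.9967)
θ=116°: P = B + 2.69·ex + -1.32·ey = (1.2587,1.1621)
θ=257°: B = A + 3.00·(cos257°, sin257°) = (-0.6749, -2.9231)
θ=257°: |BD| = 9.1541
θ=257°: circle(B,6.00) ∩ circle(D,4.00): a=5.6695, h=1.9640
θ=257°:   candidates: C₊=(4.0706,0.7484) cross=17.979; C₋=(5.3249,-2.9739) cross=-17.979
θ=257°:   branch + wants cross > 0 → take C=(4.0706,0.7484) (cross=17.979)
θ=257°: ex = (C−B)/|BC| = (0.7909,0.6119); ey = (-0.6119,0.7909)
θ=257°: P = B + 2.69·ex + -1.32·ey = (2.2605,-2.3210)

θ=31°: 5.57 1.44
θ=71°: 3.85 1.99
θ=116°: 1.26 1.16
θ=257°: 2.26 -2.32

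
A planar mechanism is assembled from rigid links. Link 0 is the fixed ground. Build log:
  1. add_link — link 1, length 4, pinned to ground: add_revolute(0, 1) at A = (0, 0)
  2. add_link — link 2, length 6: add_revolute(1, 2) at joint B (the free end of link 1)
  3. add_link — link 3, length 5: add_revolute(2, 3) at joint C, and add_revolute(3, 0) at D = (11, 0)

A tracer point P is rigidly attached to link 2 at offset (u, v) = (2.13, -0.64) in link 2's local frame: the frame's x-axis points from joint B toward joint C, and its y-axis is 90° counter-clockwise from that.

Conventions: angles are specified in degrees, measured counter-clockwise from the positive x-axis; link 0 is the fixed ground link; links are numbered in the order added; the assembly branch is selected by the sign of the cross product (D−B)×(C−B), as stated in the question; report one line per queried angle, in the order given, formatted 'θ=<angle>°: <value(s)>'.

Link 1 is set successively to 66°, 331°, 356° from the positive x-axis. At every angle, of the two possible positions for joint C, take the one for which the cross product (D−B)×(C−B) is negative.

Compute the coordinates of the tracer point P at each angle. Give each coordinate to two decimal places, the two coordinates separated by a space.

A=(0,0), D=(11.00,0)
θ=66°: B = A + 4.00·(cos66°, sin66°) = (1.6269, 3.6542)
θ=66°: |BD| = 10.0602
θ=66°: circle(B,6.00) ∩ circle(D,5.00): a=5.5768, h=2.2134
θ=66°:   candidates: C₊=(7.6268,3.6908) cross=22.268; C₋=(6.0188,-0.4338) cross=-22.268
θ=66°:   branch - wants cross < 0 → take C=(6.0188,-0.4338) (cross=-22.268)
θ=66°: ex = (C−B)/|BC| = (0.7320,-0.6813); ey = (0.6813,0.7320)
θ=66°: P = B + 2.13·ex + -0.64·ey = (2.7500,1.7345)
θ=331°: B = A + 4.00·(cos331°, sin331°) = (3.4985, -1.9392)
θ=331°: |BD| = 7.7481
θ=331°: circle(B,6.00) ∩ circle(D,5.00): a=4.5839, h=3.8714
θ=331°:   candidates: C₊=(6.9675,2.9562) cross=29.996; C₋=(8.9054,-4.5401) cross=-29.996
θ=331°:   branch - wants cross < 0 → take C=(8.9054,-4.5401) (cross=-29.996)
θ=331°: ex = (C−B)/|BC| = (0.9012,-0.4335); ey = (0.4335,0.9012)
θ=331°: P = B + 2.13·ex + -0.64·ey = (5.1405,-3.4393)
θ=356°: B = A + 4.00·(cos356°, sin356°) = (3.9903, -0.2790)
θ=356°: |BD| = 7.0153
θ=356°: circle(B,6.00) ∩ circle(D,5.00): a=4.2916, h=4.1931
θ=356°:   candidates: C₊=(8.1117,4.0814) cross=29.416; C₋=(8.4453,-4.2981) cross=-29.416
θ=356°:   branch - wants cross < 0 → take C=(8.4453,-4.2981) (cross=-29.416)
θ=356°: ex = (C−B)/|BC| = (0.7425,-0.6698); ey = (0.6698,0.7425)
θ=356°: P = B + 2.13·ex + -0.64·ey = (5.1431,-2.1810)

θ=66°: 2.75 1.73
θ=331°: 5.14 -3.44
θ=356°: 5.14 -2.18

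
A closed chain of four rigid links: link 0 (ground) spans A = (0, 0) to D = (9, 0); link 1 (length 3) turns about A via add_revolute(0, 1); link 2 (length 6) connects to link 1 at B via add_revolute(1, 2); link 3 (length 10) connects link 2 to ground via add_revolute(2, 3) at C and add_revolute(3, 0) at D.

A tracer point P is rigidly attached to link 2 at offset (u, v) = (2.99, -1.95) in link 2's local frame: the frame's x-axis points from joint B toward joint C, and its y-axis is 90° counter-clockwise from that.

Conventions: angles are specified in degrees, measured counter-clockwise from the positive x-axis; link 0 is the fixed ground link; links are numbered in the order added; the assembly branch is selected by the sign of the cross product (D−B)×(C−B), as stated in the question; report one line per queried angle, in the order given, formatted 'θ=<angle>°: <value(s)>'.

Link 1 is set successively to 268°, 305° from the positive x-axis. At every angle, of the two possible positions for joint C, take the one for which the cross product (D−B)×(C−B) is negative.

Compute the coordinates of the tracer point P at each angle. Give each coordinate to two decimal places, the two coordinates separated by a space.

A=(0,0), D=(9.00,0)
θ=268°: B = A + 3.00·(cos268°, sin268°) = (-0.1047, -2.9982)
θ=268°: |BD| = 9.5856
θ=268°: circle(B,6.00) ∩ circle(D,10.00): a=1.4545, h=5.8210
θ=268°:   candidates: C₊=(-0.5439,2.9857) cross=55.798; C₋=(3.0975,-8.0722) cross=-55.798
θ=268°:   branch - wants cross < 0 → take C=(3.0975,-8.0722) (cross=-55.798)
θ=268°: ex = (C−B)/|BC| = (0.5337,-0.8457); ey = (0.8457,0.5337)
θ=268°: P = B + 2.99·ex + -1.95·ey = (-0.1580,-6.5675)
θ=305°: B = A + 3.00·(cos305°, sin305°) = (1.7207, -2.4575)
θ=305°: |BD| = 7.6829
θ=305°: circle(B,6.00) ∩ circle(D,10.00): a=-0.3236, h=5.9913
θ=305°:   candidates: C₊=(-0.5023,3.1155) cross=46.030; C₋=(3.3305,-8.2375) cross=-46.030
θ=305°:   branch - wants cross < 0 → take C=(3.3305,-8.2375) (cross=-46.030)
θ=305°: ex = (C−B)/|BC| = (0.2683,-0.9633); ey = (0.9633,0.2683)
θ=305°: P = B + 2.99·ex + -1.95·ey = (0.6444,-5.8610)

θ=268°: -0.16 -6.57
θ=305°: 0.64 -5.86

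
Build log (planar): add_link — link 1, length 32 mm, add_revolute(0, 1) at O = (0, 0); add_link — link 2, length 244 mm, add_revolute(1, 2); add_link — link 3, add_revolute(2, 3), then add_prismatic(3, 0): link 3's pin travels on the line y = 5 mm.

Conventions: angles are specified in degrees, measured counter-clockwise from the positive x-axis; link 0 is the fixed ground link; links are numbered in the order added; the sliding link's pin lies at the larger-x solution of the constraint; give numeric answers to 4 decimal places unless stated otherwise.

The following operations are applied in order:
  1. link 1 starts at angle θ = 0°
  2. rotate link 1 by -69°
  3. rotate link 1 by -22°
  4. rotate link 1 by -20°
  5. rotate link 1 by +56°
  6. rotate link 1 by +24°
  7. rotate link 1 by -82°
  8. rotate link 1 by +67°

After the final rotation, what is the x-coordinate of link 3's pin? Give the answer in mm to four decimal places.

geometry: r = 32 mm, L = 244 mm, e = 5 mm; θ starts at 0°
rotate link 1 by -69°: θ ← 0° -69° = -69°
rotate link 1 by -22°: θ ← -69° -22° = -91°
rotate link 1 by -20°: θ ← -91° -20° = -111°
rotate link 1 by +56°: θ ← -111° +56° = -55°
rotate link 1 by +24°: θ ← -55° +24° = -31°
rotate link 1 by -82°: θ ← -31° -82° = -113°
rotate link 1 by +67°: θ ← -113° +67° = -46°
crank pin P = (r cos θ, r sin θ) = (22.229068, -23.018874)
h = r sin θ − e = -23.018874 − 5 = -28.018874
x = r cos θ + √(L² − h²) = 22.229068 + 242.385938 = 264.615005

264.6150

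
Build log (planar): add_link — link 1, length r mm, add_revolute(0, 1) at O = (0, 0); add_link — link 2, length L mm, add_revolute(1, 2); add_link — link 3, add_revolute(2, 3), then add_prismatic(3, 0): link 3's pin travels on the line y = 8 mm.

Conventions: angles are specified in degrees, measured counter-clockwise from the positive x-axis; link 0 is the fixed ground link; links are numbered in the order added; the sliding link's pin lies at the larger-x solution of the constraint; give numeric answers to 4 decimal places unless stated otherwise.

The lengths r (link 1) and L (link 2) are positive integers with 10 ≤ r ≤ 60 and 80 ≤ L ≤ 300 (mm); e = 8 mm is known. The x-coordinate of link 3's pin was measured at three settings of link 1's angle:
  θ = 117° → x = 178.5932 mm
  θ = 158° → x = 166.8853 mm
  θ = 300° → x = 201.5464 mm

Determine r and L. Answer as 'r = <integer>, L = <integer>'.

constraint per measurement: (x − r cos θ)² + (r sin θ − e)² = L²
subtracting the θ₁ and θ₂ equations cancels the r² and L² terms:
r = (x₁² − x₂²) / (2[(x₁cos θ₁ + e sin θ₁) − (x₂cos θ₂ + e sin θ₂)]) = 26.0001 → r = 26
L² = (x₁ − r cos θ₁)² + (r sin θ₁ − e)² = 36481.0124 → L = 191.0000 → L = 191
check at θ₃=300°: x = 201.5464 (printed 201.5464) ✓

r = 26, L = 191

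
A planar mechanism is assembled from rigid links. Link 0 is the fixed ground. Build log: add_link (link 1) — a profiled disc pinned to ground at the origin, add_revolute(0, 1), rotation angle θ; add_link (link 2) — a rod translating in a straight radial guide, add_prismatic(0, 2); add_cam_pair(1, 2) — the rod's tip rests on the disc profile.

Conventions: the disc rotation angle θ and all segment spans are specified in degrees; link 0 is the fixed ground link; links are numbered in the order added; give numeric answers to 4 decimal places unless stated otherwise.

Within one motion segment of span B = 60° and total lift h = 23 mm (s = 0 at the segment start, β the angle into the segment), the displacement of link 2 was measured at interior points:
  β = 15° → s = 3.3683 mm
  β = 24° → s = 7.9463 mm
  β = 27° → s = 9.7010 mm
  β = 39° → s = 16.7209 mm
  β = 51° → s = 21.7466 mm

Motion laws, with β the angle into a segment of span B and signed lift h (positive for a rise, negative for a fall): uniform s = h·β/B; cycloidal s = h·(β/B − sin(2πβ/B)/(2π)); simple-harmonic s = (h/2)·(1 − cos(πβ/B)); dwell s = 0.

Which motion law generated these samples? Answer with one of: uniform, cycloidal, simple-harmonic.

candidates at β/B = r: uniform s = h·r (linear in β); cycloidal s = h·(r − sin(2πr)/(2π)); simple-harmonic s = (h/2)(1 − cos(πr))
β=15°: printed 3.3683 | uniform 5.7500, cycloidal 2.0894, simple-harmonic 3.3683
β=24°: printed 7.9463 | uniform 9.2000, cycloidal 7.0484, simple-harmonic 7.9463
β=27°: printed 9.7010 | uniform 10.3500, cycloidal 9.2188, simple-harmonic 9.7010
β=39°: printed 16.7209 | uniform 14.9500, cycloidal 17.9115, simple-harmonic 16.7209
β=51°: printed 21.7466 | uniform 19.5500, cycloidal 22.5115, simple-harmonic 21.7466
only one law matches every sample → simple-harmonic

simple-harmonic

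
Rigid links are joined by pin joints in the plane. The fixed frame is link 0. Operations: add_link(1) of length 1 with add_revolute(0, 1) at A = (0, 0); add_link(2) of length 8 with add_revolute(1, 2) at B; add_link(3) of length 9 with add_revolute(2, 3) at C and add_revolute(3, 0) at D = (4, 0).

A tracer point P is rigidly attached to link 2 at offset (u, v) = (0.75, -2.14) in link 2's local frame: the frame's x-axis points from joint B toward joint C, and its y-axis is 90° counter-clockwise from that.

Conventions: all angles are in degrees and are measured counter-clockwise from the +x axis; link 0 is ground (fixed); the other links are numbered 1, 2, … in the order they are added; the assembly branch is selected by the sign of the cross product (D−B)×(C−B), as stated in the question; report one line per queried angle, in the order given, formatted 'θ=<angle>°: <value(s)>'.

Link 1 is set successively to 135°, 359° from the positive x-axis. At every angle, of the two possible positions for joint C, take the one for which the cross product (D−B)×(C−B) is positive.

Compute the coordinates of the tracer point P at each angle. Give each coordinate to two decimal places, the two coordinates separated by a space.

A=(0,0), D=(4.00,0)
θ=135°: B = A + 1.00·(cos135°, sin135°) = (-0.7071, 0.7071)
θ=135°: |BD| = 4.7599
θ=135°: circle(B,8.00) ∩ circle(D,9.00): a=0.5942, h=7.9779
θ=135°:   candidates: C₊=(1.0657,8.5082) cross=37.974; C₋=(-1.3046,-7.2705) cross=-37.974
θ=135°:   branch + wants cross > 0 → take C=(1.0657,8.5082) (cross=37.974)
θ=135°: ex = (C−B)/|BC| = (0.2216,0.9751); ey = (-0.9751,0.2216)
θ=135°: P = B + 0.75·ex + -2.14·ey = (1.5459,0.9642)
θ=359°: B = A + 1.00·(cos359°, sin359°) = (0.9998, -0.0175)
θ=359°: |BD| = 3.0002
θ=359°: circle(B,8.00) ∩ circle(D,9.00): a=-1.3330, h=7.8882
θ=359°:   candidates: C₊=(-0.3791,7.8628) cross=23.666; C₋=(-0.2873,-7.9132) cross=-23.666
θ=359°:   branch + wants cross > 0 → take C=(-0.3791,7.8628) (cross=23.666)
θ=359°: ex = (C−B)/|BC| = (-0.1724,0.9850); ey = (-0.9850,-0.1724)
θ=359°: P = B + 0.75·ex + -2.14·ey = (2.9785,1.0902)

θ=135°: 1.55 0.96
θ=359°: 2.98 1.09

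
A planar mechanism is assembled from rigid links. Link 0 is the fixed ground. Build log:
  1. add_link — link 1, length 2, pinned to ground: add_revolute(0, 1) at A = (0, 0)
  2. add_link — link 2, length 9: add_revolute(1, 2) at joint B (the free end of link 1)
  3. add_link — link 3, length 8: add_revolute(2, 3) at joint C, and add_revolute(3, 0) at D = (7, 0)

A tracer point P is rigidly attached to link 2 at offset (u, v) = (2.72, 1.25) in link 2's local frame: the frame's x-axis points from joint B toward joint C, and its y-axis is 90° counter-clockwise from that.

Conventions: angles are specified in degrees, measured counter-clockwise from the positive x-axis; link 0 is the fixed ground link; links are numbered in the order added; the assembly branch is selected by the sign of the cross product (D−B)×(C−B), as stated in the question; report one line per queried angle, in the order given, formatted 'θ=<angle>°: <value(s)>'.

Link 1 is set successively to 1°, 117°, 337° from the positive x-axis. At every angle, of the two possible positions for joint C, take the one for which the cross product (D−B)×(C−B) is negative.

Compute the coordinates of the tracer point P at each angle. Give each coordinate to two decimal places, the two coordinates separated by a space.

A=(0,0), D=(7.00,0)
θ=1°: B = A + 2.00·(cos1°, sin1°) = (1.9997, 0.0349)
θ=1°: |BD| = 5.0004
θ=1°: circle(B,9.00) ∩ circle(D,8.00): a=4.2001, h=7.9599
θ=1°:   candidates: C₊=(6.2552,7.9653) cross=39.803; C₋=(6.1441,-7.9541) cross=-39.803
θ=1°:   branch - wants cross < 0 → take C=(6.1441,-7.9541) (cross=-39.803)
θ=1°: ex = (C−B)/|BC| = (0.4605,-0.8877); ey = (0.8877,0.4605)
θ=1°: P = B + 2.72·ex + 1.25·ey = (4.3618,-1.8039)
θ=117°: B = A + 2.00·(cos117°, sin117°) = (-0.9080, 1.7820)
θ=117°: |BD| = 8.1063
θ=117°: circle(B,9.00) ∩ circle(D,8.00): a=5.1017, h=7.4143
θ=117°:   candidates: C₊=(5.6988,7.8935) cross=60.103; C₋=(2.4390,-6.5725) cross=-60.103
θ=117°:   branch - wants cross < 0 → take C=(2.4390,-6.5725) (cross=-60.103)
θ=117°: ex = (C−B)/|BC| = (0.3719,-0.9283); ey = (0.9283,0.3719)
θ=117°: P = B + 2.72·ex + 1.25·ey = (1.2639,-0.2780)
θ=337°: B = A + 2.00·(cos337°, sin337°) = (1.8410, -0.7815)
θ=337°: |BD| = 5.2178
θ=337°: circle(B,9.00) ∩ circle(D,8.00): a=4.2379, h=7.9398
θ=337°:   candidates: C₊=(4.8420,7.7035) cross=41.428; C₋=(7.2203,-7.9970) cross=-41.428
θ=337°:   branch - wants cross < 0 → take C=(7.2203,-7.9970) (cross=-41.428)
θ=337°: ex = (C−B)/|BC| = (0.5977,-0.8017); ey = (0.8017,0.5977)
θ=337°: P = B + 2.72·ex + 1.25·ey = (4.4689,-2.2150)

θ=1°: 4.36 -1.80
θ=117°: 1.26 -0.28
θ=337°: 4.47 -2.22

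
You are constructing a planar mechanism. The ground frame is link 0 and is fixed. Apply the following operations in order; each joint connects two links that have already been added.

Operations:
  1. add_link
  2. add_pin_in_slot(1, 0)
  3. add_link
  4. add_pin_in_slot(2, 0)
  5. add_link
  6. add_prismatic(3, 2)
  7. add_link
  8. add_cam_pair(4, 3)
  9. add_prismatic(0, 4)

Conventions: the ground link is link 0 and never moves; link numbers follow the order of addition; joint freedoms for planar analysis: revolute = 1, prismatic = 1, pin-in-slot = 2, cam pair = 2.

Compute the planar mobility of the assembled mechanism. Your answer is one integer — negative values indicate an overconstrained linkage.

L=1 J1=0 J2=0
add link → L=2 J1=0 J2=0
PS@1,0 dof=2 J2 → L=2 J1=0 J2=1
add link → L=3 J1=0 J2=1
PS@2,0 dof=2 J2 → L=3 J1=0 J2=2
add link → L=4 J1=0 J2=2
P@3,2 dof=1 J1 → L=4 J1=1 J2=2
add link → L=5 J1=1 J2=2
C@4,3 dof=2 J2 → L=5 J1=1 J2=3
P@0,4 dof=1 J1 → L=5 J1=2 J2=3
M=3(L−1)−2J1−J2=3·4−2·2−3=5

M = 5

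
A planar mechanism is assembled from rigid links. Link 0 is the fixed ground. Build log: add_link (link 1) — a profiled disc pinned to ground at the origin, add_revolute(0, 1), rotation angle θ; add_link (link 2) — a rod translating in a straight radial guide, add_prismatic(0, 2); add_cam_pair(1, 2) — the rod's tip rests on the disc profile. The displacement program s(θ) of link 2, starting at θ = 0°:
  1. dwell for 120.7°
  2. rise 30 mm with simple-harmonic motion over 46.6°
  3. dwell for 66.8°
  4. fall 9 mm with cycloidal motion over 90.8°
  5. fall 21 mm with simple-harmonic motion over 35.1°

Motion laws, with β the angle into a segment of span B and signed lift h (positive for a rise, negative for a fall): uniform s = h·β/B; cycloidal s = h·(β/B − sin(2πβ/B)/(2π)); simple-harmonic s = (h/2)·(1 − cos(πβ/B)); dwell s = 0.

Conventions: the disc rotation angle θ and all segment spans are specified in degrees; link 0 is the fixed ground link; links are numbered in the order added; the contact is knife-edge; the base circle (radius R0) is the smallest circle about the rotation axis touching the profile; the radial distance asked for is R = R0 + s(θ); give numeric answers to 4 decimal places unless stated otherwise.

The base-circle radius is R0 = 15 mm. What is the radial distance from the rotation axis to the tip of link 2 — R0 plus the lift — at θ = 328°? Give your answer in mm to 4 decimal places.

seg 1 [0°–120.7°] dwell: s stays 0.0000
seg 2 [120.7°–167.3°] simple-harmonic, h=30: full span → s += 30 → s = 30.0000
seg 3 [167.3°–234.1°] dwell: s stays 30.0000
seg 4 [234.1°–324.9°] cycloidal, h=-9: full span → s += -9 → s = 21.0000
seg 5 [324.9°–360°] simple-harmonic, h=-21: θ=328° here. β=3.1, B=35.1. -21/2·(1 − cos(π·0.0883)) = -0.4016 → s = 20.5984
R = R0 + s = 15 + 20.5984 = 35.5984

35.5984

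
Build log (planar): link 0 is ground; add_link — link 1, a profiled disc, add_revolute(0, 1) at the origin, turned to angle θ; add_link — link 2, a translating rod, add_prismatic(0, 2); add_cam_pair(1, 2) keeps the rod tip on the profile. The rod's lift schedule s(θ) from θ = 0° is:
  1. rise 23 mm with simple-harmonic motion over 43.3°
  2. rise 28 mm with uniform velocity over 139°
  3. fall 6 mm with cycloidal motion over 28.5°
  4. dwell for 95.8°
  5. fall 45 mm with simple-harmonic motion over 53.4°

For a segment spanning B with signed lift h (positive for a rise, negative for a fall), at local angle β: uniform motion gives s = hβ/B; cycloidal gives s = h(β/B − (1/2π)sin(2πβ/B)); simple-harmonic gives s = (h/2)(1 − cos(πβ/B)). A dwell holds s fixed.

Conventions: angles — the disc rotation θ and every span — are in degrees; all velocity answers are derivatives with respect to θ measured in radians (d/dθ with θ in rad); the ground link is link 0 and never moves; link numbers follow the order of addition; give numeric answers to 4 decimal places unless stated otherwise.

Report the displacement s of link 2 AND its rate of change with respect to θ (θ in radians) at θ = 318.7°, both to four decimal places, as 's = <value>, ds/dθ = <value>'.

seg 1 [0°–43.3°] simple-harmonic, h=23: full span → s += 23 → s = 23.0000
seg 2 [43.3°–182.3°] uniform, h=28: full span → s += 28 → s = 51.0000
seg 3 [182.3°–210.8°] cycloidal, h=-6: full span → s += -6 → s = 45.0000
seg 4 [210.8°–306.6°] dwell: s stays 45.0000
seg 5 [306.6°–360°] simple-harmonic, h=-45: θ=318.7° here. β=12.1, B=53.4. -45/2·(1 − cos(π·0.2266)) = -5.4642 → s = 39.5358
velocity in seg [306.6°–360°] (simple-harmonic), θ in radians: β = 12.1° = 0.2112 rad, B = 53.4° = 0.9320 rad; ds/dθ = (πh/(2B)) sin(πβ/B) = (π·(-45)/(2·0.9320)) sin(π·0.2266) = -49.543669 mm/rad

s = 39.5358, ds/dθ = -49.5437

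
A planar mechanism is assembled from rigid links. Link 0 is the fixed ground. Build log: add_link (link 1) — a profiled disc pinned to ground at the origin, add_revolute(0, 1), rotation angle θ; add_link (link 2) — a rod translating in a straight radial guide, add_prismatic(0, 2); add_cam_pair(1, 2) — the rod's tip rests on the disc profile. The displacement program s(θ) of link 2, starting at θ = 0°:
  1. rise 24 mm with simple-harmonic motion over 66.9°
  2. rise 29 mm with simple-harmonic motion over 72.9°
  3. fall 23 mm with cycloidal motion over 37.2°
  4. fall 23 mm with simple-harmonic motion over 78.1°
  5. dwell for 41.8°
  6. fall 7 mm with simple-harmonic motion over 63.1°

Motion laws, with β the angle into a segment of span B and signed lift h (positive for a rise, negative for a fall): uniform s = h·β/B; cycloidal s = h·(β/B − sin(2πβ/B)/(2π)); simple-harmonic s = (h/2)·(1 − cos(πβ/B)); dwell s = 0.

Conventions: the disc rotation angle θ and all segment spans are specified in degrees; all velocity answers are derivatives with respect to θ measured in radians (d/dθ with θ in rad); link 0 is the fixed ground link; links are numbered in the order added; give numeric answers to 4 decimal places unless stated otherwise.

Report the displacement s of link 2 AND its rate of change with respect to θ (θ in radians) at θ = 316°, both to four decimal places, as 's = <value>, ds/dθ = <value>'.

seg 1 [0°–66.9°] simple-harmonic, h=24: full span → s += 24 → s = 24.0000
seg 2 [66.9°–139.8°] simple-harmonic, h=29: full span → s += 29 → s = 53.0000
seg 3 [139.8°–177°] cycloidal, h=-23: full span → s += -23 → s = 30.0000
seg 4 [177°–255.1°] simple-harmonic, h=-23: full span → s += -23 → s = 7.0000
seg 5 [255.1°–296.9°] dwell: s stays 7.0000
seg 6 [296.9°–360°] simple-harmonic, h=-7: θ=316° here. β=19.1, B=63.1. -7/2·(1 − cos(π·0.3027)) = -1.4668 → s = 5.5332
velocity in seg [296.9°–360°] (simple-harmonic), θ in radians: β = 19.1° = 0.3334 rad, B = 63.1° = 1.1013 rad; ds/dθ = (πh/(2B)) sin(πβ/B) = (π·(-7)/(2·1.1013)) sin(π·0.3027) = -8.126729 mm/rad

s = 5.5332, ds/dθ = -8.1267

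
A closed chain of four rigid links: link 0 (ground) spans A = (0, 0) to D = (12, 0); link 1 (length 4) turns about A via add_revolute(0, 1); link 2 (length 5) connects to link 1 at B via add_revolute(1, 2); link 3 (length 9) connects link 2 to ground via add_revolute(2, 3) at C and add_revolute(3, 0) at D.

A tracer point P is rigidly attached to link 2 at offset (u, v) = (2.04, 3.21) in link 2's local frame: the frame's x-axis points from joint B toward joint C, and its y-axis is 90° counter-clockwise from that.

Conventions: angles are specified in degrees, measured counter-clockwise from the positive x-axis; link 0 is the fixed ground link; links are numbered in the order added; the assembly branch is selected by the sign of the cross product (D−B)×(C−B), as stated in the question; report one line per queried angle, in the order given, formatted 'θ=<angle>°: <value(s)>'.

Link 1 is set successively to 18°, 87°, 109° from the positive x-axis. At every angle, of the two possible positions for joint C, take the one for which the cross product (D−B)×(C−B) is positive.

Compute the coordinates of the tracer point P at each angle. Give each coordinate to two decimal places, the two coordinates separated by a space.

A=(0,0), D=(12.00,0)
θ=18°: B = A + 4.00·(cos18°, sin18°) = (3.8042, 1.2361)
θ=18°: |BD| = 8.2885
θ=18°: circle(B,5.00) ∩ circle(D,9.00): a=0.7660, h=4.9410
θ=18°:   candidates: C₊=(5.2986,6.0075) cross=40.953; C₋=(3.8248,-3.7639) cross=-40.953
θ=18°:   branch + wants cross > 0 → take C=(5.2986,6.0075) (cross=40.953)
θ=18°: ex = (C−B)/|BC| = (0.2989,0.9543); ey = (-0.9543,0.2989)
θ=18°: P = B + 2.04·ex + 3.21·ey = (1.3506,4.1422)
θ=87°: B = A + 4.00·(cos87°, sin87°) = (0.2093, 3.9945)
θ=87°: |BD| = 12.4489
θ=87°: circle(B,5.00) ∩ circle(D,9.00): a=3.9753, h=3.0327
θ=87°:   candidates: C₊=(4.9475,5.5913) cross=37.754; C₋=(3.0013,-0.1534) cross=-37.754
θ=87°:   branch + wants cross > 0 → take C=(4.9475,5.5913) (cross=37.754)
θ=87°: ex = (C−B)/|BC| = (0.9476,0.3194); ey = (-0.3194,0.9476)
θ=87°: P = B + 2.04·ex + 3.21·ey = (1.1174,7.6879)
θ=109°: B = A + 4.00·(cos109°, sin109°) = (-1.3023, 3.7821)
θ=109°: |BD| = 13.8295
θ=109°: circle(B,5.00) ∩ circle(D,9.00): a=4.8901, h=1.0426
θ=109°:   candidates: C₊=(3.6865,3.4476) cross=14.419; C₋=(3.1162,1.4418) cross=-14.419
θ=109°:   branch + wants cross > 0 → take C=(3.6865,3.4476) (cross=14.419)
θ=109°: ex = (C−B)/|BC| = (0.9978,-0.0669); ey = (0.0669,0.9978)
θ=109°: P = B + 2.04·ex + 3.21·ey = (0.9479,6.8484)

θ=18°: 1.35 4.14
θ=87°: 1.12 7.69
θ=109°: 0.95 6.85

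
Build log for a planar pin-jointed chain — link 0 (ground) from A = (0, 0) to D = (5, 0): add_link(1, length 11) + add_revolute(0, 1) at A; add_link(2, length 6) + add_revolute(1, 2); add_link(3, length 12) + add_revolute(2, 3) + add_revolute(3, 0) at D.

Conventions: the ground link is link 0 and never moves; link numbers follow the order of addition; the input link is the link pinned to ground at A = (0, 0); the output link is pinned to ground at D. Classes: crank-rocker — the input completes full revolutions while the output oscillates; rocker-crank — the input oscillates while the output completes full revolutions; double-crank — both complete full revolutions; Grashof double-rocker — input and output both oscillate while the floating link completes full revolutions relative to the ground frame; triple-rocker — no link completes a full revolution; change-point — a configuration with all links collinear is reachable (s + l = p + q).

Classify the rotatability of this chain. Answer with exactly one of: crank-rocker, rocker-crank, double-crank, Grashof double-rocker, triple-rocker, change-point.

lengths: ground=5, input=11, coupler=6, output=12
sorted: s=5 (shortest), l=12 (longest), p+q=17
s + l = 17 vs p + q = 17
s + l = p + q → change-point (collinear configuration reachable)

change-point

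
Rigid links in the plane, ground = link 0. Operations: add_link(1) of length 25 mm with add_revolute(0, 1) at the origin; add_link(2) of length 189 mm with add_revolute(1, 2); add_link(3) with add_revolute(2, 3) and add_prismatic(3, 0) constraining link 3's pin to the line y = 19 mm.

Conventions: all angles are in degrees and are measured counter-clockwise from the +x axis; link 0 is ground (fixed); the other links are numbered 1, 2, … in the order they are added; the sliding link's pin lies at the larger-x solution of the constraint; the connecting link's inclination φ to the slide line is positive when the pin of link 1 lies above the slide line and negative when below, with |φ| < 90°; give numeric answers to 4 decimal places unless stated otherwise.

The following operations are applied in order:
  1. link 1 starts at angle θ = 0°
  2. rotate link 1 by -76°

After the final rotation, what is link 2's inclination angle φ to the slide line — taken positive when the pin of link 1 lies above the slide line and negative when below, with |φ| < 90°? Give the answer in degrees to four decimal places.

geometry: r = 25 mm, L = 189 mm, e = 19 mm; θ starts at 0°
rotate link 1 by -76°: θ ← 0° -76° = -76°
h = r sin θ − e = -24.257393 − 19 = -43.257393
sin φ = h / L = -43.257393 / 189 = -0.22887510
φ = arcsin(-0.22887510) = -13.230853°

-13.2309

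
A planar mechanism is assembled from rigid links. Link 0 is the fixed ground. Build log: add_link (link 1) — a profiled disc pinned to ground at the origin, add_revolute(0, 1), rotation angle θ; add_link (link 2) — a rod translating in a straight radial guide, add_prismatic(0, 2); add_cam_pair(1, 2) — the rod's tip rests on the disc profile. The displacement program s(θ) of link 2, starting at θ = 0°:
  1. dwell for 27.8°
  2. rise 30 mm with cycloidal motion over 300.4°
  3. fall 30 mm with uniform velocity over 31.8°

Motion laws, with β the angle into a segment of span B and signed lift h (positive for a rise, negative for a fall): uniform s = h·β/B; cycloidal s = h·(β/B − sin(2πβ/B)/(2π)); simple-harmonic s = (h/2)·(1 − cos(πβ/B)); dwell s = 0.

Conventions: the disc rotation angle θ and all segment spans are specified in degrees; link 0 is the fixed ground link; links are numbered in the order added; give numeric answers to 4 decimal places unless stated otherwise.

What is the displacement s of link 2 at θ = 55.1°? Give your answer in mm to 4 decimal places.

seg 1 [0°–27.8°] dwell: s stays 0.0000
seg 2 [27.8°–328.2°] cycloidal, h=30: θ=55.1° here. β=27.3, B=300.4. 30·(0.0909 − sin(2π·0.0909)/(2π)) = 0.1458 → s = 0.1458

0.1458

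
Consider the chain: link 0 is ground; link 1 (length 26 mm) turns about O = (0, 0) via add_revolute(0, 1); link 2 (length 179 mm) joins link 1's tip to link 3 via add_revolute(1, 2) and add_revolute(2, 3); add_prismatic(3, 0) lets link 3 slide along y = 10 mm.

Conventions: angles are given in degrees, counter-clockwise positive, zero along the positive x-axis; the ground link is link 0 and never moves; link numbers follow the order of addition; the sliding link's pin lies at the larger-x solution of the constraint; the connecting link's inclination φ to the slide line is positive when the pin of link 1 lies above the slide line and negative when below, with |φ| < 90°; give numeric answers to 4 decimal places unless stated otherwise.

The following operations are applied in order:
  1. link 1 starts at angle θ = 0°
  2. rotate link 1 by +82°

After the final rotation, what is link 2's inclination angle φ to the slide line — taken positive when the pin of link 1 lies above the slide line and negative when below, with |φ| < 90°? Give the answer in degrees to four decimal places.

geometry: r = 26 mm, L = 179 mm, e = 10 mm; θ starts at 0°
rotate link 1 by +82°: θ ← 0° +82° = 82°
h = r sin θ − e = 25.746970 − 10 = 15.746970
sin φ = h / L = 15.746970 / 179 = 0.08797190
φ = arcsin(0.08797190) = 5.046943°

5.0469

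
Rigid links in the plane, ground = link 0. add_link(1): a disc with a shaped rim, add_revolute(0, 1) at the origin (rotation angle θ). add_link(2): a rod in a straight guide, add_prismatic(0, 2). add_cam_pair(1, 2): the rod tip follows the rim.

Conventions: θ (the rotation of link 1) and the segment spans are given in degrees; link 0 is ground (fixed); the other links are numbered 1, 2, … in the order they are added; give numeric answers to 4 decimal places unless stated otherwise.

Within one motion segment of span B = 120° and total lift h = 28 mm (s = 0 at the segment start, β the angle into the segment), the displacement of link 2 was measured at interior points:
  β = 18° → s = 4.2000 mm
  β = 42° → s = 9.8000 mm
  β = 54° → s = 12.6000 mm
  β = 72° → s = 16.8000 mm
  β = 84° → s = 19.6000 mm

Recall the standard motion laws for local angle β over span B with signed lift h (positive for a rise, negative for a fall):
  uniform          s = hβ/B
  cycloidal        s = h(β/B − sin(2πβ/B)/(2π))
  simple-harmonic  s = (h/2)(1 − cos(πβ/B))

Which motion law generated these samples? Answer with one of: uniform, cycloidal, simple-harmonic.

candidates at β/B = r: uniform s = h·r (linear in β); cycloidal s = h·(r − sin(2πr)/(2π)); simple-harmonic s = (h/2)(1 − cos(πr))
β=18°: printed 4.2000 | uniform 4.2000, cycloidal 0.5947, simple-harmonic 1.5259
β=42°: printed 9.8000 | uniform 9.8000, cycloidal 6.1947, simple-harmonic 7.6441
β=54°: printed 12.6000 | uniform 12.6000, cycloidal 11.2229, simple-harmonic 11.8099
β=72°: printed 16.8000 | uniform 16.8000, cycloidal 19.4194, simple-harmonic 18.3262
β=84°: printed 19.6000 | uniform 19.6000, cycloidal 23.8382, simple-harmonic 22.2290
only one law matches every sample → uniform

uniform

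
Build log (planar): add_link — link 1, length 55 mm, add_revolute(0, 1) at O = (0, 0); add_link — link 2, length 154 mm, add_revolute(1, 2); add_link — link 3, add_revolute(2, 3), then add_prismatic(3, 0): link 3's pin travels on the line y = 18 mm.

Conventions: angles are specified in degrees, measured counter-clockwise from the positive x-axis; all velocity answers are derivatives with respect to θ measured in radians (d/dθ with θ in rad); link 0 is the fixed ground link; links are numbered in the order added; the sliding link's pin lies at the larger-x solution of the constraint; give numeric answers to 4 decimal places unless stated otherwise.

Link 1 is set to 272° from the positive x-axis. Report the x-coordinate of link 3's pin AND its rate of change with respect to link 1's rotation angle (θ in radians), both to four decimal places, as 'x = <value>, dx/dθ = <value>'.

geometry: r = 55 mm, L = 154 mm, e = 18 mm
crank pin P = (r cos θ, r sin θ) = (1.919472, -54.966495)
h = r sin θ − e = -54.966495 − 18 = -72.966495
x = r cos θ + √(L² − h²) = 1.919472 + 135.616704 = 137.536177
dx/dθ = −r sin θ − h·r cos θ/√(L² − h²) (θ in radians; h = -72.966495) = 55.999238

x = 137.5362, dx/dθ = 55.9992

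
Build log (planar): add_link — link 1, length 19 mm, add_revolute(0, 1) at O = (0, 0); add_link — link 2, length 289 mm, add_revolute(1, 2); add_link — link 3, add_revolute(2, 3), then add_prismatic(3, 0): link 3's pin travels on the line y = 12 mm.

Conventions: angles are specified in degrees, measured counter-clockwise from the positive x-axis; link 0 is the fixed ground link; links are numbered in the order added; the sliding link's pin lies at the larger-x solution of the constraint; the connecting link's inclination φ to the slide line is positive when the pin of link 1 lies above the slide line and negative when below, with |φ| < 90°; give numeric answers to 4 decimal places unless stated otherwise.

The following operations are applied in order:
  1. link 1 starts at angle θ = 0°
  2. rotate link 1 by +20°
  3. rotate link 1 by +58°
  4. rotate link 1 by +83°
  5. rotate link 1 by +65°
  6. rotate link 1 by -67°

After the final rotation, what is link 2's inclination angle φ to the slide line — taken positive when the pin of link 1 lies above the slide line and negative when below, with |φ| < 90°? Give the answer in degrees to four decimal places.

geometry: r = 19 mm, L = 289 mm, e = 12 mm; θ starts at 0°
rotate link 1 by +20°: θ ← 0° +20° = 20°
rotate link 1 by +58°: θ ← 20° +58° = 78°
rotate link 1 by +83°: θ ← 78° +83° = 161°
rotate link 1 by +65°: θ ← 161° +65° = 226°
rotate link 1 by -67°: θ ← 226° -67° = 159°
h = r sin θ − e = 6.808991 − 12 = -5.191009
sin φ = h / L = -5.191009 / 289 = -0.01796197
φ = arcsin(-0.01796197) = -1.029200°

-1.0292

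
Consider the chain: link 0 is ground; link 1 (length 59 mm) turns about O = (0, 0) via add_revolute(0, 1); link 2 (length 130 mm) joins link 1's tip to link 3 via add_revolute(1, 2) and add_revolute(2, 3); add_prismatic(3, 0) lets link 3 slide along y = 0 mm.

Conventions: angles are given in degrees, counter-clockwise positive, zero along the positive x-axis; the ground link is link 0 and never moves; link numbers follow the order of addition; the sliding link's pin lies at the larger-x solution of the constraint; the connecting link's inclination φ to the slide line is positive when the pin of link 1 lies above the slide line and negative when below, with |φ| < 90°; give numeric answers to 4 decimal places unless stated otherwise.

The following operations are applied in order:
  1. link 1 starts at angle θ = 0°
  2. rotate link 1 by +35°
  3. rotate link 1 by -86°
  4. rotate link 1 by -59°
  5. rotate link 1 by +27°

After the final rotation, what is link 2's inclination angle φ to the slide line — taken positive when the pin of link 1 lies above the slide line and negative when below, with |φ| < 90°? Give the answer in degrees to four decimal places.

geometry: r = 59 mm, L = 130 mm, e = 0 mm; θ starts at 0°
rotate link 1 by +35°: θ ← 0° +35° = 35°
rotate link 1 by -86°: θ ← 35° -86° = -51°
rotate link 1 by -59°: θ ← -51° -59° = -110°
rotate link 1 by +27°: θ ← -110° +27° = -83°
h = r sin θ − e = -58.560223 − 0 = -58.560223
sin φ = h / L = -58.560223 / 130 = -0.45046325
φ = arcsin(-0.45046325) = -26.773410°

-26.7734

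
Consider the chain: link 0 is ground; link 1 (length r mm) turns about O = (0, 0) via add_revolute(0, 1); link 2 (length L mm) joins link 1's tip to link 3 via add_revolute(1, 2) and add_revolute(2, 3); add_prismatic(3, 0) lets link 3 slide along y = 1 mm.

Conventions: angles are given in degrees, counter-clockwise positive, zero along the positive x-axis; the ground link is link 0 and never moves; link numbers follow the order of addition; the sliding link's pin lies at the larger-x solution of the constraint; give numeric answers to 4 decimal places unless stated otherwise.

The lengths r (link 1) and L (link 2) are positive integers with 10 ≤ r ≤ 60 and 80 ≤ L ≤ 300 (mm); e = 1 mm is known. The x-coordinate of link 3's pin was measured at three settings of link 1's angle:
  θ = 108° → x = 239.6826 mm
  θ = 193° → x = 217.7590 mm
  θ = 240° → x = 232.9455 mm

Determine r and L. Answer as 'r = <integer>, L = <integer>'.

constraint per measurement: (x − r cos θ)² + (r sin θ − e)² = L²
subtracting the θ₁ and θ₂ equations cancels the r² and L² terms:
r = (x₁² − x₂²) / (2[(x₁cos θ₁ + e sin θ₁) − (x₂cos θ₂ + e sin θ₂)]) = 36.0001 → r = 36
L² = (x₁ − r cos θ₁)² + (r sin θ₁ − e)² = 64009.0244 → L = 253.0000 → L = 253
check at θ₃=240°: x = 232.9455 (printed 232.9455) ✓

r = 36, L = 253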